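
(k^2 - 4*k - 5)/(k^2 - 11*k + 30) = (k + 1)/(k - 6)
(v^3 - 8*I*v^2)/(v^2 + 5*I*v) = v*(v - 8*I)/(v + 5*I)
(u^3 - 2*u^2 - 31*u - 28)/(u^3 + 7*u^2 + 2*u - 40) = (u^2 - 6*u - 7)/(u^2 + 3*u - 10)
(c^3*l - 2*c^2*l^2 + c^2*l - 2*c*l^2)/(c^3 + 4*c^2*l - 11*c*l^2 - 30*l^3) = c*l*(c^2 - 2*c*l + c - 2*l)/(c^3 + 4*c^2*l - 11*c*l^2 - 30*l^3)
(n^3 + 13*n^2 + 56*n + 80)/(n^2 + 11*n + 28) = (n^2 + 9*n + 20)/(n + 7)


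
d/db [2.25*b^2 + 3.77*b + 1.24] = 4.5*b + 3.77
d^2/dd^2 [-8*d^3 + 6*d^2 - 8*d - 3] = 12 - 48*d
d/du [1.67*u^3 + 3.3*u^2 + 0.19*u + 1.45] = 5.01*u^2 + 6.6*u + 0.19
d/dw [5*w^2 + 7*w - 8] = 10*w + 7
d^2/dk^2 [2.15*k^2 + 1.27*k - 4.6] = 4.30000000000000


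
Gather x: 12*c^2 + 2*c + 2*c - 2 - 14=12*c^2 + 4*c - 16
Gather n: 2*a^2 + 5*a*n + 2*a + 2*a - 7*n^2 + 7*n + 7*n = 2*a^2 + 4*a - 7*n^2 + n*(5*a + 14)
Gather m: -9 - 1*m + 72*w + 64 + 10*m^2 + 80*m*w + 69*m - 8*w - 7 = 10*m^2 + m*(80*w + 68) + 64*w + 48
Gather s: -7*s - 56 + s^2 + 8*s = s^2 + s - 56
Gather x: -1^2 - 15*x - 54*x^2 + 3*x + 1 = -54*x^2 - 12*x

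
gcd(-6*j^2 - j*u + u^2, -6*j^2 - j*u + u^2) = -6*j^2 - j*u + u^2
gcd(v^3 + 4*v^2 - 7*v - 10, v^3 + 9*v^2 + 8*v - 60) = v^2 + 3*v - 10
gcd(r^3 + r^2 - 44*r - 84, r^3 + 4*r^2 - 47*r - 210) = r^2 - r - 42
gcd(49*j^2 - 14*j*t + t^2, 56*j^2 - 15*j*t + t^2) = -7*j + t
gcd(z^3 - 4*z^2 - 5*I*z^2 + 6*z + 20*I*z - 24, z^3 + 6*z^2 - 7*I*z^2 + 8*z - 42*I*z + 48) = z + I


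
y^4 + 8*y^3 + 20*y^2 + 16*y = y*(y + 2)^2*(y + 4)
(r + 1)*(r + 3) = r^2 + 4*r + 3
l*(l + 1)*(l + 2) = l^3 + 3*l^2 + 2*l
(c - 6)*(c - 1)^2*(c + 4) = c^4 - 4*c^3 - 19*c^2 + 46*c - 24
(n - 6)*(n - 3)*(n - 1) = n^3 - 10*n^2 + 27*n - 18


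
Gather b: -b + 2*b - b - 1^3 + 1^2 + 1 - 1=0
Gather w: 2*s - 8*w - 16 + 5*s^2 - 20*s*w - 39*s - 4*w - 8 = 5*s^2 - 37*s + w*(-20*s - 12) - 24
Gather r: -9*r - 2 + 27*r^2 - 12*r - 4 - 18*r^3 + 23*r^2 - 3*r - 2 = -18*r^3 + 50*r^2 - 24*r - 8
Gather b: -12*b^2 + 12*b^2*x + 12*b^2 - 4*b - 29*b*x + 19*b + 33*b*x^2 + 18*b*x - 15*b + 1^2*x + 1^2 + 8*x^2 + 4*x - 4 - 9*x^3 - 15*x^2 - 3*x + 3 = 12*b^2*x + b*(33*x^2 - 11*x) - 9*x^3 - 7*x^2 + 2*x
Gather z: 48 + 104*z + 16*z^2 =16*z^2 + 104*z + 48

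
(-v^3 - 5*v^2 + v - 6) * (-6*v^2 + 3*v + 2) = 6*v^5 + 27*v^4 - 23*v^3 + 29*v^2 - 16*v - 12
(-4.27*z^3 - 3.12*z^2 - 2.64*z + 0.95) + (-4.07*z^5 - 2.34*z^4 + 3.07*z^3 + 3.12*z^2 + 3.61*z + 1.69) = -4.07*z^5 - 2.34*z^4 - 1.2*z^3 + 0.97*z + 2.64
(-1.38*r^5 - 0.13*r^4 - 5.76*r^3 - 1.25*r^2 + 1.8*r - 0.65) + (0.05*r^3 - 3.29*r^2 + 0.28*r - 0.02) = -1.38*r^5 - 0.13*r^4 - 5.71*r^3 - 4.54*r^2 + 2.08*r - 0.67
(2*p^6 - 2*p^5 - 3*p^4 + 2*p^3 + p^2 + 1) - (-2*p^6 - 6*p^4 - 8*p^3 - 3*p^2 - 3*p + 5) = 4*p^6 - 2*p^5 + 3*p^4 + 10*p^3 + 4*p^2 + 3*p - 4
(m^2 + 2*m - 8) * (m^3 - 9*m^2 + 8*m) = m^5 - 7*m^4 - 18*m^3 + 88*m^2 - 64*m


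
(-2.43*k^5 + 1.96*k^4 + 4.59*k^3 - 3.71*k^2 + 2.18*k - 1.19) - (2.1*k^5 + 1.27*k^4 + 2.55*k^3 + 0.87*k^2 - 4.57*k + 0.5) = -4.53*k^5 + 0.69*k^4 + 2.04*k^3 - 4.58*k^2 + 6.75*k - 1.69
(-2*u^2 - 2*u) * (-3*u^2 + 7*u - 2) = 6*u^4 - 8*u^3 - 10*u^2 + 4*u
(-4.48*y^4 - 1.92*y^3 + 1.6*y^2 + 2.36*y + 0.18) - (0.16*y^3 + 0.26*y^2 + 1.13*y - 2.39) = -4.48*y^4 - 2.08*y^3 + 1.34*y^2 + 1.23*y + 2.57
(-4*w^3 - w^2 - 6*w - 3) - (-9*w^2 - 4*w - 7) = -4*w^3 + 8*w^2 - 2*w + 4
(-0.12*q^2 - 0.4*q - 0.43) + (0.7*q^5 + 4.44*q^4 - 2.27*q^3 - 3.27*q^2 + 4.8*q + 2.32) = 0.7*q^5 + 4.44*q^4 - 2.27*q^3 - 3.39*q^2 + 4.4*q + 1.89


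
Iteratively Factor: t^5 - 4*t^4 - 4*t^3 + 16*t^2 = (t - 2)*(t^4 - 2*t^3 - 8*t^2) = (t - 4)*(t - 2)*(t^3 + 2*t^2) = t*(t - 4)*(t - 2)*(t^2 + 2*t) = t^2*(t - 4)*(t - 2)*(t + 2)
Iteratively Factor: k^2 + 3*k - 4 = (k - 1)*(k + 4)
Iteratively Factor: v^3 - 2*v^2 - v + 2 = (v - 2)*(v^2 - 1) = (v - 2)*(v - 1)*(v + 1)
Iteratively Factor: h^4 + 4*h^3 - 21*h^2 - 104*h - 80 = (h - 5)*(h^3 + 9*h^2 + 24*h + 16) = (h - 5)*(h + 4)*(h^2 + 5*h + 4) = (h - 5)*(h + 1)*(h + 4)*(h + 4)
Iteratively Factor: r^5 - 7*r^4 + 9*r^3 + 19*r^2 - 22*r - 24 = (r + 1)*(r^4 - 8*r^3 + 17*r^2 + 2*r - 24) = (r - 3)*(r + 1)*(r^3 - 5*r^2 + 2*r + 8) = (r - 4)*(r - 3)*(r + 1)*(r^2 - r - 2) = (r - 4)*(r - 3)*(r - 2)*(r + 1)*(r + 1)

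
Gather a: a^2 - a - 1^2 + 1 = a^2 - a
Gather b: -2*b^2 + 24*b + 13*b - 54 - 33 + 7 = -2*b^2 + 37*b - 80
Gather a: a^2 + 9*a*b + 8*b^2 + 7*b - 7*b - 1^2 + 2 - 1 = a^2 + 9*a*b + 8*b^2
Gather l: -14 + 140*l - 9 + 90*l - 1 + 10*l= 240*l - 24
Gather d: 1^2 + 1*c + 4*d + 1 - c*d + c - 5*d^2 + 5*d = 2*c - 5*d^2 + d*(9 - c) + 2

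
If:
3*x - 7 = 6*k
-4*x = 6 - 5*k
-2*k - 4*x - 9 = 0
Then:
No Solution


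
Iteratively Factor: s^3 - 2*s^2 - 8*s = (s - 4)*(s^2 + 2*s) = (s - 4)*(s + 2)*(s)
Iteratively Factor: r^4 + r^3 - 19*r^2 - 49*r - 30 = (r + 2)*(r^3 - r^2 - 17*r - 15) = (r - 5)*(r + 2)*(r^2 + 4*r + 3) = (r - 5)*(r + 1)*(r + 2)*(r + 3)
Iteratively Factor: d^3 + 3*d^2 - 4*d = (d - 1)*(d^2 + 4*d) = (d - 1)*(d + 4)*(d)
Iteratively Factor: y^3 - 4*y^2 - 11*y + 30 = (y + 3)*(y^2 - 7*y + 10) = (y - 5)*(y + 3)*(y - 2)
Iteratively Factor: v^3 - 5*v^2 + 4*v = (v - 4)*(v^2 - v) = (v - 4)*(v - 1)*(v)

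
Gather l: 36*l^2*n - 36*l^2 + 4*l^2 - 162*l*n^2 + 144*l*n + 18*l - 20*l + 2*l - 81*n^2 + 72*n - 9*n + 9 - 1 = l^2*(36*n - 32) + l*(-162*n^2 + 144*n) - 81*n^2 + 63*n + 8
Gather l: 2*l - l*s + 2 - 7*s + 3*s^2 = l*(2 - s) + 3*s^2 - 7*s + 2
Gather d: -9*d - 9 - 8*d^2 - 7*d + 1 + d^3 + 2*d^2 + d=d^3 - 6*d^2 - 15*d - 8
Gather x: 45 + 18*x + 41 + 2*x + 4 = 20*x + 90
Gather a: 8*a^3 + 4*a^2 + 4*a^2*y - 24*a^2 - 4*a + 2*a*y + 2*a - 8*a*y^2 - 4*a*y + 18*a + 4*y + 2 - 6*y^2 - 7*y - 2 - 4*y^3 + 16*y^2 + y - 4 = 8*a^3 + a^2*(4*y - 20) + a*(-8*y^2 - 2*y + 16) - 4*y^3 + 10*y^2 - 2*y - 4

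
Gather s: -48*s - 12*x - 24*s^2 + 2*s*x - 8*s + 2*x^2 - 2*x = -24*s^2 + s*(2*x - 56) + 2*x^2 - 14*x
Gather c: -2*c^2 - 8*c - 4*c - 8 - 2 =-2*c^2 - 12*c - 10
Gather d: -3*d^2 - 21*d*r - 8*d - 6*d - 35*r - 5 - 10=-3*d^2 + d*(-21*r - 14) - 35*r - 15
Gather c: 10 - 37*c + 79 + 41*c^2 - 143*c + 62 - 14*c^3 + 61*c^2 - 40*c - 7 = -14*c^3 + 102*c^2 - 220*c + 144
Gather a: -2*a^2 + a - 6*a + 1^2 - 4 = -2*a^2 - 5*a - 3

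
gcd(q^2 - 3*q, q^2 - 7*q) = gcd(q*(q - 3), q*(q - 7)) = q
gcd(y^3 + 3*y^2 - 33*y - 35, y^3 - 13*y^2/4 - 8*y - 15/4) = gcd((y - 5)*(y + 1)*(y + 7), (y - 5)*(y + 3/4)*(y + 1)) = y^2 - 4*y - 5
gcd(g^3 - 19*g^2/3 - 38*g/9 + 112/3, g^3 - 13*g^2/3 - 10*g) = g - 6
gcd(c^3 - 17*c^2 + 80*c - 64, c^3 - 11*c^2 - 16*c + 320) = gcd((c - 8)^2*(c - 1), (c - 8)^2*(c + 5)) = c^2 - 16*c + 64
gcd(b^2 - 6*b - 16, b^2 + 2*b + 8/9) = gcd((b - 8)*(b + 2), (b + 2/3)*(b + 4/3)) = 1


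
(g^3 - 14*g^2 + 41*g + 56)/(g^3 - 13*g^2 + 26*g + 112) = (g + 1)/(g + 2)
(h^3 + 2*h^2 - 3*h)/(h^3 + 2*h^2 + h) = (h^2 + 2*h - 3)/(h^2 + 2*h + 1)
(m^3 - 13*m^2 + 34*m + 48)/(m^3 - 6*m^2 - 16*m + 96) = (m^2 - 7*m - 8)/(m^2 - 16)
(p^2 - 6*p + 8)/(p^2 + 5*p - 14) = (p - 4)/(p + 7)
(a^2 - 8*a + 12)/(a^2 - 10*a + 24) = (a - 2)/(a - 4)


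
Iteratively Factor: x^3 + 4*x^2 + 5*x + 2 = (x + 1)*(x^2 + 3*x + 2) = (x + 1)^2*(x + 2)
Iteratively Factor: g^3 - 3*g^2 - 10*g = (g + 2)*(g^2 - 5*g) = g*(g + 2)*(g - 5)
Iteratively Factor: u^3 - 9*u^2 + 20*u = (u)*(u^2 - 9*u + 20) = u*(u - 4)*(u - 5)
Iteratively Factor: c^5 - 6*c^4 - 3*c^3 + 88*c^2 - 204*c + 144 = (c - 3)*(c^4 - 3*c^3 - 12*c^2 + 52*c - 48) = (c - 3)*(c - 2)*(c^3 - c^2 - 14*c + 24) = (c - 3)*(c - 2)^2*(c^2 + c - 12) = (c - 3)*(c - 2)^2*(c + 4)*(c - 3)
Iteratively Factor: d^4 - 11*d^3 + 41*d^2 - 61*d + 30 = (d - 1)*(d^3 - 10*d^2 + 31*d - 30) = (d - 3)*(d - 1)*(d^2 - 7*d + 10) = (d - 3)*(d - 2)*(d - 1)*(d - 5)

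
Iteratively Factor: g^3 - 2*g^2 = (g)*(g^2 - 2*g) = g^2*(g - 2)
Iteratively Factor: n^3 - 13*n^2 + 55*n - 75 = (n - 3)*(n^2 - 10*n + 25) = (n - 5)*(n - 3)*(n - 5)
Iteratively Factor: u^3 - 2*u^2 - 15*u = (u + 3)*(u^2 - 5*u) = u*(u + 3)*(u - 5)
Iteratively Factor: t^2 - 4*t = (t - 4)*(t)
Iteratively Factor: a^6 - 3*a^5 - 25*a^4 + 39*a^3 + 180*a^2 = (a + 3)*(a^5 - 6*a^4 - 7*a^3 + 60*a^2) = (a - 5)*(a + 3)*(a^4 - a^3 - 12*a^2) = a*(a - 5)*(a + 3)*(a^3 - a^2 - 12*a) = a^2*(a - 5)*(a + 3)*(a^2 - a - 12) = a^2*(a - 5)*(a + 3)^2*(a - 4)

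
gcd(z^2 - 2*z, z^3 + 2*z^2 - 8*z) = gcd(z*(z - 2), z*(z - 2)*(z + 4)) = z^2 - 2*z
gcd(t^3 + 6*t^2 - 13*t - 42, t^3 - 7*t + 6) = 1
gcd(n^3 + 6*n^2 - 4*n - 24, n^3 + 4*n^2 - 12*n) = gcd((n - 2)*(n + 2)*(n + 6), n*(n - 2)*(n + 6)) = n^2 + 4*n - 12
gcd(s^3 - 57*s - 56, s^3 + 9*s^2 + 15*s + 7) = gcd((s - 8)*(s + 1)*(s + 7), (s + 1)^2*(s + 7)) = s^2 + 8*s + 7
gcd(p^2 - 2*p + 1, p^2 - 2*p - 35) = 1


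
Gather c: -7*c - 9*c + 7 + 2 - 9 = -16*c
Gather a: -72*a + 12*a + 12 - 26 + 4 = -60*a - 10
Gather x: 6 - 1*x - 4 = 2 - x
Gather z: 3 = 3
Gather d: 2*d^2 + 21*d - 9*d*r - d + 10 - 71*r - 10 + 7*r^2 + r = 2*d^2 + d*(20 - 9*r) + 7*r^2 - 70*r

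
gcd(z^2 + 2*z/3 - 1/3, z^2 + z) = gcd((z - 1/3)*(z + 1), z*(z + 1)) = z + 1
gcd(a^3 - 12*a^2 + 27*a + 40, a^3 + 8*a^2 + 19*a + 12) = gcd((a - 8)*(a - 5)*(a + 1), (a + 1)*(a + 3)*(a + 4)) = a + 1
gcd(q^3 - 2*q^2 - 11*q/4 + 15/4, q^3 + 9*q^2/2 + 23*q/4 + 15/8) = q + 3/2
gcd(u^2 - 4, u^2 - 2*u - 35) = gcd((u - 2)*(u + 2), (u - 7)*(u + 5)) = 1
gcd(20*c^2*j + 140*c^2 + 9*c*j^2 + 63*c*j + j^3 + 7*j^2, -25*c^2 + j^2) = 5*c + j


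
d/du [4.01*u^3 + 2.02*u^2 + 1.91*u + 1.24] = 12.03*u^2 + 4.04*u + 1.91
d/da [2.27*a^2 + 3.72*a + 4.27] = 4.54*a + 3.72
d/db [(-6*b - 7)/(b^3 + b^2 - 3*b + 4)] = (-6*b^3 - 6*b^2 + 18*b + (6*b + 7)*(3*b^2 + 2*b - 3) - 24)/(b^3 + b^2 - 3*b + 4)^2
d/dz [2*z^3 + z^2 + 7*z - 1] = 6*z^2 + 2*z + 7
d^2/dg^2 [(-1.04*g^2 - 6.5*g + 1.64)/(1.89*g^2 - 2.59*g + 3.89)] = (-56.619108*g^3 + 81.0265680000001*g^2 + 238.564116*g - 164.563388)/(6.751269*g^6 - 27.755217*g^5 + 79.721334*g^4 - 131.625613*g^3 + 164.082534*g^2 - 117.576417*g + 58.863869)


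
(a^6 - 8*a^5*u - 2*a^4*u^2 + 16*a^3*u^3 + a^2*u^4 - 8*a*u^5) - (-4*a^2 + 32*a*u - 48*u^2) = a^6 - 8*a^5*u - 2*a^4*u^2 + 16*a^3*u^3 + a^2*u^4 + 4*a^2 - 8*a*u^5 - 32*a*u + 48*u^2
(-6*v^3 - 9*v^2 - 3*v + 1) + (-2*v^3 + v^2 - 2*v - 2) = -8*v^3 - 8*v^2 - 5*v - 1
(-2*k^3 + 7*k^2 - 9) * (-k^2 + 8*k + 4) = 2*k^5 - 23*k^4 + 48*k^3 + 37*k^2 - 72*k - 36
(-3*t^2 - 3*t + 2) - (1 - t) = -3*t^2 - 2*t + 1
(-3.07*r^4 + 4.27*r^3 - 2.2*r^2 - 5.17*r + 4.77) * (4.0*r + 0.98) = -12.28*r^5 + 14.0714*r^4 - 4.6154*r^3 - 22.836*r^2 + 14.0134*r + 4.6746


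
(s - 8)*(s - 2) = s^2 - 10*s + 16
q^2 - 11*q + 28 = (q - 7)*(q - 4)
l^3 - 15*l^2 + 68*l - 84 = (l - 7)*(l - 6)*(l - 2)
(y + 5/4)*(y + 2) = y^2 + 13*y/4 + 5/2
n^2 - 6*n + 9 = (n - 3)^2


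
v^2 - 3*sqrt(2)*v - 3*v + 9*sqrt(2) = (v - 3)*(v - 3*sqrt(2))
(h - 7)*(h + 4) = h^2 - 3*h - 28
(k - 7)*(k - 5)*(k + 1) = k^3 - 11*k^2 + 23*k + 35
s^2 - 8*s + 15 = (s - 5)*(s - 3)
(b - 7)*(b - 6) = b^2 - 13*b + 42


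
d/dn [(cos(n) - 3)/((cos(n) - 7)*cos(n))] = (sin(n) + 21*sin(n)/cos(n)^2 - 6*tan(n))/(cos(n) - 7)^2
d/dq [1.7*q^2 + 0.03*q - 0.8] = 3.4*q + 0.03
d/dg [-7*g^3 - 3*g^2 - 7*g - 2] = -21*g^2 - 6*g - 7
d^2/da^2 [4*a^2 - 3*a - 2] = 8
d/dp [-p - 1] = -1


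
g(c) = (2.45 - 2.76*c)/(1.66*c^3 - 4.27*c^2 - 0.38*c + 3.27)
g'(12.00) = 0.00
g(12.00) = -0.01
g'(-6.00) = -0.01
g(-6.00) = -0.04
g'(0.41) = -0.46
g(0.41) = 0.53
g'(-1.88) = -0.39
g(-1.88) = -0.35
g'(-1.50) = -0.96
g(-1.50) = -0.58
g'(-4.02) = -0.04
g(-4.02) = -0.08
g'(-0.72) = -77.30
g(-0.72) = 6.25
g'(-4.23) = -0.03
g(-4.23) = -0.07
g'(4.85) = 0.07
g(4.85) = -0.12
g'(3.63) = 0.30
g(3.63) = -0.30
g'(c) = (2.45 - 2.76*c)*(-4.98*c^2 + 8.54*c + 0.38)/(1.66*c^3 - 4.27*c^2 - 0.38*c + 3.27)^2 - 2.76/(1.66*c^3 - 4.27*c^2 - 0.38*c + 3.27) = (9.1632*c^3 - 23.9862*c^2 + 20.923*c - 8.0942)/(2.7556*c^6 - 14.1764*c^5 + 16.9713*c^4 + 14.1016*c^3 - 27.7814*c^2 - 2.4852*c + 10.6929)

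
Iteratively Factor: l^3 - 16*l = (l + 4)*(l^2 - 4*l) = l*(l + 4)*(l - 4)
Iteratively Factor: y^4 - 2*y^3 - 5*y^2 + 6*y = (y - 3)*(y^3 + y^2 - 2*y) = (y - 3)*(y + 2)*(y^2 - y) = y*(y - 3)*(y + 2)*(y - 1)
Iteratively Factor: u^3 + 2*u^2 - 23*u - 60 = (u + 4)*(u^2 - 2*u - 15) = (u + 3)*(u + 4)*(u - 5)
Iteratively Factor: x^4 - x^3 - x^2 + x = (x - 1)*(x^3 - x) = (x - 1)^2*(x^2 + x) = x*(x - 1)^2*(x + 1)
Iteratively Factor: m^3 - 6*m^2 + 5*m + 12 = (m + 1)*(m^2 - 7*m + 12) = (m - 4)*(m + 1)*(m - 3)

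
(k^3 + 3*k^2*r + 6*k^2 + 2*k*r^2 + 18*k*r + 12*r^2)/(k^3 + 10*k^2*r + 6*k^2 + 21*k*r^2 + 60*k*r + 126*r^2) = (k^2 + 3*k*r + 2*r^2)/(k^2 + 10*k*r + 21*r^2)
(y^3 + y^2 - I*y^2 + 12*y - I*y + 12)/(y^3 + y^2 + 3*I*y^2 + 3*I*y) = (y - 4*I)/y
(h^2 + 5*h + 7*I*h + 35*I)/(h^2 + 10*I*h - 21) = (h + 5)/(h + 3*I)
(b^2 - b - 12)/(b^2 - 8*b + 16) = (b + 3)/(b - 4)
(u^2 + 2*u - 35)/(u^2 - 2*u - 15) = (u + 7)/(u + 3)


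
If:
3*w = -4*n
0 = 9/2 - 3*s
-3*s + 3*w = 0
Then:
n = -9/8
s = 3/2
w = 3/2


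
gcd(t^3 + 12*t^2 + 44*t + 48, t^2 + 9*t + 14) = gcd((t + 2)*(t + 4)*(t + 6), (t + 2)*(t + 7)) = t + 2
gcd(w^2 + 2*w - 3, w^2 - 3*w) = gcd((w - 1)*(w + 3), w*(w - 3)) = 1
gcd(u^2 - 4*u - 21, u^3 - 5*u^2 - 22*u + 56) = u - 7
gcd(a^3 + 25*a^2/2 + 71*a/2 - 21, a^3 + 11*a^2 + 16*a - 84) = a^2 + 13*a + 42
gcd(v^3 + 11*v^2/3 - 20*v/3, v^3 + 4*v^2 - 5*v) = v^2 + 5*v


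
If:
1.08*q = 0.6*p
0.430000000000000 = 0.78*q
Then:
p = 0.99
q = 0.55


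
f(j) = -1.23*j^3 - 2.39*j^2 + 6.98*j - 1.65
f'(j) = -3.69*j^2 - 4.78*j + 6.98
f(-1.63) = -14.05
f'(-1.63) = 4.97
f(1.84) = -4.56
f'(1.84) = -14.31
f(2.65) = -22.83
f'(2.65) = -31.60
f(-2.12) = -15.47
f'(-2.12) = 0.53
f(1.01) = 1.69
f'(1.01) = -1.61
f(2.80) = -27.84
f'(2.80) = -35.33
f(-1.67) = -14.24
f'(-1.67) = 4.67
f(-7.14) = 274.38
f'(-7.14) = -147.01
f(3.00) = -35.43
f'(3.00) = -40.57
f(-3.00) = -10.89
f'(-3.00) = -11.89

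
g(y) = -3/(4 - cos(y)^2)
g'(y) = 6*sin(y)*cos(y)/(4 - cos(y)^2)^2 = 6*sin(y)*cos(y)/(cos(y)^2 - 4)^2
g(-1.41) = -0.75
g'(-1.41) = -0.06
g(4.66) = -0.75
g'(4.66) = 0.02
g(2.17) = -0.81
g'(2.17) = -0.21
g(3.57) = -0.95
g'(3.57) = 0.23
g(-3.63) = -0.93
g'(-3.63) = -0.24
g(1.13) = -0.79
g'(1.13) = 0.16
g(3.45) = -0.97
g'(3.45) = 0.18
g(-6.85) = -0.91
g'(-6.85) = -0.25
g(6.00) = -0.97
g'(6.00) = -0.17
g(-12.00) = -0.91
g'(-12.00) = 0.25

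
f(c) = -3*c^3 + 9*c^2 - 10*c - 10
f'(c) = -9*c^2 + 18*c - 10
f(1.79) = -16.27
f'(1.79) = -6.62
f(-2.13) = 81.12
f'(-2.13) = -89.17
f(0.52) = -13.19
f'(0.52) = -3.07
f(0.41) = -12.79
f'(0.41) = -4.13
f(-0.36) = -5.09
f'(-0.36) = -17.65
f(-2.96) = 176.26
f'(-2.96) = -142.13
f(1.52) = -14.94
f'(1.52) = -3.43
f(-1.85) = 58.30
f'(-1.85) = -74.10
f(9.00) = -1558.00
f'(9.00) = -577.00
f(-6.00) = 1022.00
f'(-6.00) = -442.00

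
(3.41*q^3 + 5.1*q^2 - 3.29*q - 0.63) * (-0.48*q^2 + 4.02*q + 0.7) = -1.6368*q^5 + 11.2602*q^4 + 24.4682*q^3 - 9.3534*q^2 - 4.8356*q - 0.441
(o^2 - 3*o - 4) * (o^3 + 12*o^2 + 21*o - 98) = o^5 + 9*o^4 - 19*o^3 - 209*o^2 + 210*o + 392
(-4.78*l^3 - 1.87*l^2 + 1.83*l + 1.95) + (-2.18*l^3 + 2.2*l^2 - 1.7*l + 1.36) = -6.96*l^3 + 0.33*l^2 + 0.13*l + 3.31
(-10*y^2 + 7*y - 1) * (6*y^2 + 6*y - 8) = -60*y^4 - 18*y^3 + 116*y^2 - 62*y + 8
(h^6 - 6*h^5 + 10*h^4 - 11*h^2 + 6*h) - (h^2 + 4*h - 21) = h^6 - 6*h^5 + 10*h^4 - 12*h^2 + 2*h + 21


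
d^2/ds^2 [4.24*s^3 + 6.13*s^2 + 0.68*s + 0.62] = 25.44*s + 12.26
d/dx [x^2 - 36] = 2*x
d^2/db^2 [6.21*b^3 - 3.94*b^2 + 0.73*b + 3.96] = 37.26*b - 7.88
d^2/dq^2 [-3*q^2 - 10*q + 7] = -6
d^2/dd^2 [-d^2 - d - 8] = -2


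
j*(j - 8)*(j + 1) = j^3 - 7*j^2 - 8*j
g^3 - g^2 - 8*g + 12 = (g - 2)^2*(g + 3)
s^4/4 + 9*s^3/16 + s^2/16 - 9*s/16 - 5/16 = (s/4 + 1/4)*(s - 1)*(s + 1)*(s + 5/4)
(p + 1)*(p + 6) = p^2 + 7*p + 6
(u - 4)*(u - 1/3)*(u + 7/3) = u^3 - 2*u^2 - 79*u/9 + 28/9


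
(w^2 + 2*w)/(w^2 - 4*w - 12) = w/(w - 6)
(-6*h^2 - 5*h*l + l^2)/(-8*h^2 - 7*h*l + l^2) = (6*h - l)/(8*h - l)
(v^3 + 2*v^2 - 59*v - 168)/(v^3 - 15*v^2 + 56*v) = (v^2 + 10*v + 21)/(v*(v - 7))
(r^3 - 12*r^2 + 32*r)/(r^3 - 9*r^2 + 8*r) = (r - 4)/(r - 1)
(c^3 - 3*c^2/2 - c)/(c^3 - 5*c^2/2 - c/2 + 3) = c*(2*c + 1)/(2*c^2 - c - 3)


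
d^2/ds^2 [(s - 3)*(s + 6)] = 2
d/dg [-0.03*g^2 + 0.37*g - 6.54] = 0.37 - 0.06*g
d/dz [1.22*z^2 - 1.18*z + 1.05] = 2.44*z - 1.18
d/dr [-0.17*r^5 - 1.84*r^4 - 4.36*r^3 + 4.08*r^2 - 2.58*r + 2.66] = -0.85*r^4 - 7.36*r^3 - 13.08*r^2 + 8.16*r - 2.58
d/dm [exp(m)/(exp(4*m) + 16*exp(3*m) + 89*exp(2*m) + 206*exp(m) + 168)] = (-3*exp(4*m) - 32*exp(3*m) - 89*exp(2*m) + 168)*exp(m)/(exp(8*m) + 32*exp(7*m) + 434*exp(6*m) + 3260*exp(5*m) + 14849*exp(4*m) + 42044*exp(3*m) + 72340*exp(2*m) + 69216*exp(m) + 28224)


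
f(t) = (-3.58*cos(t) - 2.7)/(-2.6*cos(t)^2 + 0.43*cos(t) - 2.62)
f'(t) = (-5.2*sin(t)*cos(t) + 0.43*sin(t))*(-3.58*cos(t) - 2.7)/(-2.6*cos(t)^2 + 0.43*cos(t) - 2.62)^2 + 3.58*sin(t)/(-2.6*cos(t)^2 + 0.43*cos(t) - 2.62)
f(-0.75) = 1.44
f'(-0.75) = -0.24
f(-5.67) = 1.40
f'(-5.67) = 0.26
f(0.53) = 1.38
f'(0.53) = 0.25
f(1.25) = 1.40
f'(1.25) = -0.65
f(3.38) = -0.14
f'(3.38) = 0.12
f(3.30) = -0.15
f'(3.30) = 0.08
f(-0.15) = 1.32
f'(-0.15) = -0.08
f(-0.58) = 1.40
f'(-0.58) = -0.25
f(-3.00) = -0.15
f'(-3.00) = 0.07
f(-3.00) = -0.15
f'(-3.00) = 0.07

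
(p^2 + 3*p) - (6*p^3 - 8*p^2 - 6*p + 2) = -6*p^3 + 9*p^2 + 9*p - 2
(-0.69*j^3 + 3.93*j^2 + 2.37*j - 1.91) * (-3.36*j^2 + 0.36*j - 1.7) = 2.3184*j^5 - 13.4532*j^4 - 5.3754*j^3 + 0.589799999999999*j^2 - 4.7166*j + 3.247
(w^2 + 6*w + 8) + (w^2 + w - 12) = 2*w^2 + 7*w - 4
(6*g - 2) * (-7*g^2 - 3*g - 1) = -42*g^3 - 4*g^2 + 2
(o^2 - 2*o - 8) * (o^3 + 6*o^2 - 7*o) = o^5 + 4*o^4 - 27*o^3 - 34*o^2 + 56*o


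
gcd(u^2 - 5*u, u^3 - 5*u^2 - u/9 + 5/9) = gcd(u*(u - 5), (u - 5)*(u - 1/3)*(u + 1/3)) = u - 5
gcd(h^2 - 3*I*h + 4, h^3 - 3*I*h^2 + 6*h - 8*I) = h - 4*I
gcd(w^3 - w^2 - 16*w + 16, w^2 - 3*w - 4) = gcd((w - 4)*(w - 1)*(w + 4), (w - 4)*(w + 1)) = w - 4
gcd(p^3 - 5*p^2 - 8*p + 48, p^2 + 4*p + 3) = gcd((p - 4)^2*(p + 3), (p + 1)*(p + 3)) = p + 3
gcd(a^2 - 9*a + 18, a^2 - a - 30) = a - 6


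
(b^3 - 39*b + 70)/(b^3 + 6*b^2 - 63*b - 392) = (b^2 - 7*b + 10)/(b^2 - b - 56)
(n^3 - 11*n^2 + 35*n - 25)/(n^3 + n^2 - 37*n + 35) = (n - 5)/(n + 7)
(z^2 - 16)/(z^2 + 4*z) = (z - 4)/z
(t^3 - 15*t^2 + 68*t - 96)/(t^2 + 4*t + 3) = (t^3 - 15*t^2 + 68*t - 96)/(t^2 + 4*t + 3)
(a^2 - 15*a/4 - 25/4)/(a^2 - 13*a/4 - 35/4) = (4*a + 5)/(4*a + 7)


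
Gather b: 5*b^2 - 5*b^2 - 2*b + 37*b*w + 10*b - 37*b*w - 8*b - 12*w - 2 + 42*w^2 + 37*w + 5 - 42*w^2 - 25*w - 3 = 0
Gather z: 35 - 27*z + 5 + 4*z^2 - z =4*z^2 - 28*z + 40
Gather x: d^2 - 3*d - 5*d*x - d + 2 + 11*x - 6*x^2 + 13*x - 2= d^2 - 4*d - 6*x^2 + x*(24 - 5*d)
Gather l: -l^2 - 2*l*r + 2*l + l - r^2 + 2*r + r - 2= -l^2 + l*(3 - 2*r) - r^2 + 3*r - 2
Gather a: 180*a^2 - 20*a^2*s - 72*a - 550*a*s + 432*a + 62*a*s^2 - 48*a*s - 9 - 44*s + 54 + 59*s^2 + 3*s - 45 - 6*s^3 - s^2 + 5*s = a^2*(180 - 20*s) + a*(62*s^2 - 598*s + 360) - 6*s^3 + 58*s^2 - 36*s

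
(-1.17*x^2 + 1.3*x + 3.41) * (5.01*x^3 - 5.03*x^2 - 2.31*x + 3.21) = -5.8617*x^5 + 12.3981*x^4 + 13.2478*x^3 - 23.911*x^2 - 3.7041*x + 10.9461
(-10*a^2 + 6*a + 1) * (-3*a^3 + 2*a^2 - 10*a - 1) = 30*a^5 - 38*a^4 + 109*a^3 - 48*a^2 - 16*a - 1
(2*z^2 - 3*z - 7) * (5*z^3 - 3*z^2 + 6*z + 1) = 10*z^5 - 21*z^4 - 14*z^3 + 5*z^2 - 45*z - 7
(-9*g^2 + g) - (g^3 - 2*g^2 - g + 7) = -g^3 - 7*g^2 + 2*g - 7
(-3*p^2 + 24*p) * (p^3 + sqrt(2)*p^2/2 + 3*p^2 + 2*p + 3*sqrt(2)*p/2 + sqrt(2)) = -3*p^5 - 3*sqrt(2)*p^4/2 + 15*p^4 + 15*sqrt(2)*p^3/2 + 66*p^3 + 33*sqrt(2)*p^2 + 48*p^2 + 24*sqrt(2)*p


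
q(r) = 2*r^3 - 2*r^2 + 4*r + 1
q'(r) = 6*r^2 - 4*r + 4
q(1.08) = 5.51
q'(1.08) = 6.68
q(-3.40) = -114.33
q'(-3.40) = 86.96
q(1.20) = 6.38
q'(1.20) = 7.84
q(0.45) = 2.58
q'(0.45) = 3.42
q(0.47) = 2.65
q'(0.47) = 3.45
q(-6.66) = -705.17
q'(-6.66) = 296.77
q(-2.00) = -31.00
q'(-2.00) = 36.00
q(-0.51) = -1.83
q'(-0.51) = 7.60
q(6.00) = 385.00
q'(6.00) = 196.00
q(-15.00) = -7259.00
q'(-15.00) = 1414.00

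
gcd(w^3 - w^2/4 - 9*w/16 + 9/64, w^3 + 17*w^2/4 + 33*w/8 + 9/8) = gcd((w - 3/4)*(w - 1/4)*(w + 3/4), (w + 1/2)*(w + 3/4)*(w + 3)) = w + 3/4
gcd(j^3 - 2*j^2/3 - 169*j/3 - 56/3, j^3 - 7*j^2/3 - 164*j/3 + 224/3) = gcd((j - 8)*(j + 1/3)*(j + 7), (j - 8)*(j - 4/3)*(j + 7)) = j^2 - j - 56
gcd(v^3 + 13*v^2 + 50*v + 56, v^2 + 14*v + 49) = v + 7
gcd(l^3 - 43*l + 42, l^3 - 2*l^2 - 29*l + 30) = l^2 - 7*l + 6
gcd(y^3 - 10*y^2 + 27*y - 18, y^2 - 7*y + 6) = y^2 - 7*y + 6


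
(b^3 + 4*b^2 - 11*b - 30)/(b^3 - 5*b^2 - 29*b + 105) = (b + 2)/(b - 7)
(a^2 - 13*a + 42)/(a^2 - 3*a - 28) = (a - 6)/(a + 4)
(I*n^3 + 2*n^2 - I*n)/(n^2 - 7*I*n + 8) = n*(I*n^2 + 2*n - I)/(n^2 - 7*I*n + 8)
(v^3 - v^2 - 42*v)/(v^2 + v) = (v^2 - v - 42)/(v + 1)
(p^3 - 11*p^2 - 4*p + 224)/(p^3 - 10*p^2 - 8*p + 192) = (p - 7)/(p - 6)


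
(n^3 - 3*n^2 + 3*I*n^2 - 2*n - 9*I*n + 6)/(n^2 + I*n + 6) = (n^3 + 3*n^2*(-1 + I) - n*(2 + 9*I) + 6)/(n^2 + I*n + 6)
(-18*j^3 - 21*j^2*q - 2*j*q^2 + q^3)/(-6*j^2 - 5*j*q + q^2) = 3*j + q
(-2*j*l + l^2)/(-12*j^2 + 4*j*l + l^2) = l/(6*j + l)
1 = 1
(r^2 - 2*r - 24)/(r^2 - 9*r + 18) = (r + 4)/(r - 3)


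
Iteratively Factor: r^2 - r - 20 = (r + 4)*(r - 5)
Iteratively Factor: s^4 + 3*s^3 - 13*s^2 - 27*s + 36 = (s + 4)*(s^3 - s^2 - 9*s + 9) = (s - 1)*(s + 4)*(s^2 - 9) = (s - 1)*(s + 3)*(s + 4)*(s - 3)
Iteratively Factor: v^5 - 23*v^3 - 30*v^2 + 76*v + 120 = (v + 2)*(v^4 - 2*v^3 - 19*v^2 + 8*v + 60) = (v - 2)*(v + 2)*(v^3 - 19*v - 30) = (v - 2)*(v + 2)^2*(v^2 - 2*v - 15) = (v - 2)*(v + 2)^2*(v + 3)*(v - 5)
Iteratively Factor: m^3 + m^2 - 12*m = (m + 4)*(m^2 - 3*m) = m*(m + 4)*(m - 3)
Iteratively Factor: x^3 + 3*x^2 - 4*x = (x - 1)*(x^2 + 4*x) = (x - 1)*(x + 4)*(x)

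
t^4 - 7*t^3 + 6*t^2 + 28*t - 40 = (t - 5)*(t - 2)^2*(t + 2)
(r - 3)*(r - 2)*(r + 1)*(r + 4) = r^4 - 15*r^2 + 10*r + 24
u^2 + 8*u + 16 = (u + 4)^2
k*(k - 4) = k^2 - 4*k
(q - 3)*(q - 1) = q^2 - 4*q + 3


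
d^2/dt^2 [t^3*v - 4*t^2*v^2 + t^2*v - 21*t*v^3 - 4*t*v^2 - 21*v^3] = 2*v*(3*t - 4*v + 1)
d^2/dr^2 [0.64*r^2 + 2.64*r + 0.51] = 1.28000000000000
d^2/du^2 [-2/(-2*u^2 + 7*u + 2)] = 4*(4*u^2 - 14*u - (4*u - 7)^2 - 4)/(-2*u^2 + 7*u + 2)^3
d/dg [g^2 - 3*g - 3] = 2*g - 3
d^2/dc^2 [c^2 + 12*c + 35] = 2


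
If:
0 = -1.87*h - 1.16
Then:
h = -0.62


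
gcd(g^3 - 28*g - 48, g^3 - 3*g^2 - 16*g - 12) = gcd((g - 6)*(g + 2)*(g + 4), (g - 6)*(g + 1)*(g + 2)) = g^2 - 4*g - 12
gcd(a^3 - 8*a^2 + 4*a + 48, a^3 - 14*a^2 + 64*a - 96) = a^2 - 10*a + 24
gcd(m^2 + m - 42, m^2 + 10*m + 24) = 1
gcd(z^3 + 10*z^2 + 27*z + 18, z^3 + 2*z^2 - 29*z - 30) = z^2 + 7*z + 6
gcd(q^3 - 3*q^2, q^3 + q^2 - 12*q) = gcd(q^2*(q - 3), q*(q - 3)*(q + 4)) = q^2 - 3*q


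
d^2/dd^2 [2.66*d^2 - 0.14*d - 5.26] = 5.32000000000000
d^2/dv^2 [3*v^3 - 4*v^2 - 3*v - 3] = 18*v - 8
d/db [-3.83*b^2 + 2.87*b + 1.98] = 2.87 - 7.66*b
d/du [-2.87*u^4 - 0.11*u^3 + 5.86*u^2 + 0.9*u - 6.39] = -11.48*u^3 - 0.33*u^2 + 11.72*u + 0.9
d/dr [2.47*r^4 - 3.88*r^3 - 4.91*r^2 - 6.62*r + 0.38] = 9.88*r^3 - 11.64*r^2 - 9.82*r - 6.62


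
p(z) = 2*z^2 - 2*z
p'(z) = 4*z - 2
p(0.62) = -0.47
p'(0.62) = 0.48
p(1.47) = 1.38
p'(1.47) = 3.88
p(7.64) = 101.46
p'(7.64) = 28.56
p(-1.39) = 6.64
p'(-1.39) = -7.56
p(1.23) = 0.57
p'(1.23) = 2.92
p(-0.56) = 1.75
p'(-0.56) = -4.24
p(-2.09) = 12.92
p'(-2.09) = -10.36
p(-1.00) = 4.00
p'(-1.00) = -6.00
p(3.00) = 12.00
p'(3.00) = 10.00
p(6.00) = 60.00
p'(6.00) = 22.00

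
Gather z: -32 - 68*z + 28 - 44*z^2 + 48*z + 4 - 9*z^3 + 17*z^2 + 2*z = -9*z^3 - 27*z^2 - 18*z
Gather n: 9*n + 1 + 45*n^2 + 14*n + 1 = 45*n^2 + 23*n + 2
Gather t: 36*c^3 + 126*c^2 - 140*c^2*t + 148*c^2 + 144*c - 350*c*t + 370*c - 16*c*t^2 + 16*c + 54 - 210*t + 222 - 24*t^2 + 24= 36*c^3 + 274*c^2 + 530*c + t^2*(-16*c - 24) + t*(-140*c^2 - 350*c - 210) + 300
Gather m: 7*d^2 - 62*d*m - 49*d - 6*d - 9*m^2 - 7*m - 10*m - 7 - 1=7*d^2 - 55*d - 9*m^2 + m*(-62*d - 17) - 8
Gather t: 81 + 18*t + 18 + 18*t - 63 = 36*t + 36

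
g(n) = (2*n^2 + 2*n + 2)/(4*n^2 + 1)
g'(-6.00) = -0.01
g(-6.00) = 0.43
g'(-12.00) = 0.00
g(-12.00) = 0.46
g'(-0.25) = 2.88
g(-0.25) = 1.30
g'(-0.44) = 1.82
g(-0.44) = 0.85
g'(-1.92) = -0.02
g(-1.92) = 0.35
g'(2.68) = -0.10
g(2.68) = 0.73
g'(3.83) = -0.05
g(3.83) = 0.65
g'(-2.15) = -0.02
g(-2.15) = 0.36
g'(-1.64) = 0.00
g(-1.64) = 0.35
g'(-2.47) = -0.03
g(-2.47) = 0.36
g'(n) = -8*n*(2*n^2 + 2*n + 2)/(4*n^2 + 1)^2 + (4*n + 2)/(4*n^2 + 1)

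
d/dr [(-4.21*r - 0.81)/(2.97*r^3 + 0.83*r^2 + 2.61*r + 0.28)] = (25.0074*r^3 + 10.7114*r^2 + 1.3446*r + 0.9353)/(8.8209*r^6 + 4.9302*r^5 + 16.1923*r^4 + 5.9958*r^3 + 7.2769*r^2 + 1.4616*r + 0.0784)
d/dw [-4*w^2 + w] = 1 - 8*w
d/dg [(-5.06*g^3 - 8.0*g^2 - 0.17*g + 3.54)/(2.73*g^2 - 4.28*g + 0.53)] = (-13.8138*g^4 + 43.3136*g^3 + 26.6587*g^2 - 27.8084*g + 15.0611)/(7.4529*g^4 - 23.3688*g^3 + 21.2122*g^2 - 4.5368*g + 0.2809)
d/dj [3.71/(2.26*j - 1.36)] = -8.3846/(2.26*j - 1.36)^2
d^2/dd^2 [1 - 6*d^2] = -12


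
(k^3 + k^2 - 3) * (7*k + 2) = 7*k^4 + 9*k^3 + 2*k^2 - 21*k - 6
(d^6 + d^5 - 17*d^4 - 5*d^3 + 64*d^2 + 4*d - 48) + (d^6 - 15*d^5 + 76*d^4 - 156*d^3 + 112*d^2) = 2*d^6 - 14*d^5 + 59*d^4 - 161*d^3 + 176*d^2 + 4*d - 48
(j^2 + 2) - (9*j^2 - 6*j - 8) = -8*j^2 + 6*j + 10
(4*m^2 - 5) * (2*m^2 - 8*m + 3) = 8*m^4 - 32*m^3 + 2*m^2 + 40*m - 15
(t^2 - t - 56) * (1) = t^2 - t - 56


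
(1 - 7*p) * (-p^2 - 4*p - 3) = 7*p^3 + 27*p^2 + 17*p - 3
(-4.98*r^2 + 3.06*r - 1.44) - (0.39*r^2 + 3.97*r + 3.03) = -5.37*r^2 - 0.91*r - 4.47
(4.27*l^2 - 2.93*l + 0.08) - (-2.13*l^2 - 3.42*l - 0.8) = 6.4*l^2 + 0.49*l + 0.88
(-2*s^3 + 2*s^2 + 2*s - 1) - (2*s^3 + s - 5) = -4*s^3 + 2*s^2 + s + 4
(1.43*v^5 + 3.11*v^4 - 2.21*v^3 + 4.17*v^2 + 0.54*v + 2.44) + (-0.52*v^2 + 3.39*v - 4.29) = 1.43*v^5 + 3.11*v^4 - 2.21*v^3 + 3.65*v^2 + 3.93*v - 1.85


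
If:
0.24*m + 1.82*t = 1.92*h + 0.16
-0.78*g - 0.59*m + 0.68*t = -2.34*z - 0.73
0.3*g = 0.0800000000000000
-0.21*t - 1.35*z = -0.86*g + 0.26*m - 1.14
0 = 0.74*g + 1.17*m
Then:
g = 0.27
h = -9.32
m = -0.17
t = -9.72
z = 2.56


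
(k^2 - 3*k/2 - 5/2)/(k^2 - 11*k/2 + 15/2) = (k + 1)/(k - 3)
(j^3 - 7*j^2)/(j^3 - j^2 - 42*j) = j/(j + 6)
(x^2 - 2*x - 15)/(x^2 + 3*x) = (x - 5)/x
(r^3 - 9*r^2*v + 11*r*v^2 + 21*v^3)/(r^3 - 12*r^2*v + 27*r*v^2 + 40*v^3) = (r^2 - 10*r*v + 21*v^2)/(r^2 - 13*r*v + 40*v^2)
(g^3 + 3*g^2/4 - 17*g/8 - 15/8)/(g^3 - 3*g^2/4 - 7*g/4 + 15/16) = 2*(g + 1)/(2*g - 1)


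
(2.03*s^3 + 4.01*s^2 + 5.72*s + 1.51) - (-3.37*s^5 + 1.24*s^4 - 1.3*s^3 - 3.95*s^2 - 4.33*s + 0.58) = 3.37*s^5 - 1.24*s^4 + 3.33*s^3 + 7.96*s^2 + 10.05*s + 0.93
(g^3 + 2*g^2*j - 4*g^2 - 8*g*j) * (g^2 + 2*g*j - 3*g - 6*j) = g^5 + 4*g^4*j - 7*g^4 + 4*g^3*j^2 - 28*g^3*j + 12*g^3 - 28*g^2*j^2 + 48*g^2*j + 48*g*j^2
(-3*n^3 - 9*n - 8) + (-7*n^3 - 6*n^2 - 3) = -10*n^3 - 6*n^2 - 9*n - 11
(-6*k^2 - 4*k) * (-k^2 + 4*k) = 6*k^4 - 20*k^3 - 16*k^2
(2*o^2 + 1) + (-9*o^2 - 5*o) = -7*o^2 - 5*o + 1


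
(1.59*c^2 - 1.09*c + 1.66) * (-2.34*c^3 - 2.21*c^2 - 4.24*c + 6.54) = -3.7206*c^5 - 0.9633*c^4 - 8.2171*c^3 + 11.3516*c^2 - 14.167*c + 10.8564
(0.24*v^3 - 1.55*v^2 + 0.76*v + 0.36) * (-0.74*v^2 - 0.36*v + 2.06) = -0.1776*v^5 + 1.0606*v^4 + 0.49*v^3 - 3.733*v^2 + 1.436*v + 0.7416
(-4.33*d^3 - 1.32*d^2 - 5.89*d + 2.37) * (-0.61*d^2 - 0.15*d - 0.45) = 2.6413*d^5 + 1.4547*d^4 + 5.7394*d^3 + 0.0318000000000001*d^2 + 2.295*d - 1.0665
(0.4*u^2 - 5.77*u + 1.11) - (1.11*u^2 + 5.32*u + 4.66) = -0.71*u^2 - 11.09*u - 3.55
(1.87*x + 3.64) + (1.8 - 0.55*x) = 1.32*x + 5.44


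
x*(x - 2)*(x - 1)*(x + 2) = x^4 - x^3 - 4*x^2 + 4*x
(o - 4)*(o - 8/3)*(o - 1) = o^3 - 23*o^2/3 + 52*o/3 - 32/3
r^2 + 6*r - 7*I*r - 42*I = (r + 6)*(r - 7*I)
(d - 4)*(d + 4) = d^2 - 16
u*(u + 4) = u^2 + 4*u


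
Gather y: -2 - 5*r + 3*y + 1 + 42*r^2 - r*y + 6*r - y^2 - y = 42*r^2 + r - y^2 + y*(2 - r) - 1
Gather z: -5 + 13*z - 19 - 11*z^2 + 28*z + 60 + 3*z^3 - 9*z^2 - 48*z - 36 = 3*z^3 - 20*z^2 - 7*z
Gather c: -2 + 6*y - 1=6*y - 3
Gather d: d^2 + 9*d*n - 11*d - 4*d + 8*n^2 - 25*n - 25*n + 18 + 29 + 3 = d^2 + d*(9*n - 15) + 8*n^2 - 50*n + 50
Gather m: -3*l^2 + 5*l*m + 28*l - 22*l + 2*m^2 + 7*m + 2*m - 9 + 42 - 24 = -3*l^2 + 6*l + 2*m^2 + m*(5*l + 9) + 9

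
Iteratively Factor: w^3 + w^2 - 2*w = (w + 2)*(w^2 - w) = w*(w + 2)*(w - 1)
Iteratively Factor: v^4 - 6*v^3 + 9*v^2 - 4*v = (v - 1)*(v^3 - 5*v^2 + 4*v) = (v - 4)*(v - 1)*(v^2 - v) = v*(v - 4)*(v - 1)*(v - 1)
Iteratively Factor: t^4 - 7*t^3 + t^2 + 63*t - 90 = (t - 3)*(t^3 - 4*t^2 - 11*t + 30) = (t - 5)*(t - 3)*(t^2 + t - 6) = (t - 5)*(t - 3)*(t - 2)*(t + 3)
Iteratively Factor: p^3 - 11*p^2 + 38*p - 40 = (p - 4)*(p^2 - 7*p + 10) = (p - 4)*(p - 2)*(p - 5)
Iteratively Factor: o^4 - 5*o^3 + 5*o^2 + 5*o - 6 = (o - 1)*(o^3 - 4*o^2 + o + 6) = (o - 1)*(o + 1)*(o^2 - 5*o + 6) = (o - 3)*(o - 1)*(o + 1)*(o - 2)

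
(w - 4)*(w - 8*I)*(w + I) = w^3 - 4*w^2 - 7*I*w^2 + 8*w + 28*I*w - 32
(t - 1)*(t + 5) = t^2 + 4*t - 5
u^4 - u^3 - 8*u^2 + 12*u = u*(u - 2)^2*(u + 3)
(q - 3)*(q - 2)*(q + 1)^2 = q^4 - 3*q^3 - 3*q^2 + 7*q + 6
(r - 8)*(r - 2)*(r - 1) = r^3 - 11*r^2 + 26*r - 16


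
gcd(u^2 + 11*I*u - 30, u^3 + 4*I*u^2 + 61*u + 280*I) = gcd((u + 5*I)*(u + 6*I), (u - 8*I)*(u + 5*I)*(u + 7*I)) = u + 5*I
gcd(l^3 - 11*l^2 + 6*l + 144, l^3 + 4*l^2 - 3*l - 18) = l + 3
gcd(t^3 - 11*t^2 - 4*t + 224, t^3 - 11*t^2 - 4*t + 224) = t^3 - 11*t^2 - 4*t + 224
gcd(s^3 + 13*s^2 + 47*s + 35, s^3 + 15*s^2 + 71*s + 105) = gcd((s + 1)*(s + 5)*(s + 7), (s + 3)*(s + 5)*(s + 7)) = s^2 + 12*s + 35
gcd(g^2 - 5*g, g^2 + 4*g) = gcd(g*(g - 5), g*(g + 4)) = g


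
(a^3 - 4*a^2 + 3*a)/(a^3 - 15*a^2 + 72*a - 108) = a*(a - 1)/(a^2 - 12*a + 36)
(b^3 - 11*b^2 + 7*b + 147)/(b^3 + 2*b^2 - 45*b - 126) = (b - 7)/(b + 6)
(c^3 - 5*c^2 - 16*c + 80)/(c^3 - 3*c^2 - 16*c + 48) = (c - 5)/(c - 3)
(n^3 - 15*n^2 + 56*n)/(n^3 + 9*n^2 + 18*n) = (n^2 - 15*n + 56)/(n^2 + 9*n + 18)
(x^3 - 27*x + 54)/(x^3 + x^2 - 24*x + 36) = (x - 3)/(x - 2)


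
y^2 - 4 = (y - 2)*(y + 2)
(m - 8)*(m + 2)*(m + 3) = m^3 - 3*m^2 - 34*m - 48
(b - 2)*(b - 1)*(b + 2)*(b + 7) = b^4 + 6*b^3 - 11*b^2 - 24*b + 28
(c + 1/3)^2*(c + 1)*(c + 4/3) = c^4 + 3*c^3 + 3*c^2 + 31*c/27 + 4/27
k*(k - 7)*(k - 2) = k^3 - 9*k^2 + 14*k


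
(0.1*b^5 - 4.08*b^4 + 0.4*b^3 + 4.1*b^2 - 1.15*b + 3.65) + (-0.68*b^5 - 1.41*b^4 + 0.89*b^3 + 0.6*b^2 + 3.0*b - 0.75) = -0.58*b^5 - 5.49*b^4 + 1.29*b^3 + 4.7*b^2 + 1.85*b + 2.9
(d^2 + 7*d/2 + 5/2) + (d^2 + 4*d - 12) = 2*d^2 + 15*d/2 - 19/2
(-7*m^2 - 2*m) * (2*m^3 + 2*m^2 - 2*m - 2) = -14*m^5 - 18*m^4 + 10*m^3 + 18*m^2 + 4*m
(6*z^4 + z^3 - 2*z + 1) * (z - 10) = 6*z^5 - 59*z^4 - 10*z^3 - 2*z^2 + 21*z - 10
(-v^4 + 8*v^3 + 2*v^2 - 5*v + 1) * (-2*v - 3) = 2*v^5 - 13*v^4 - 28*v^3 + 4*v^2 + 13*v - 3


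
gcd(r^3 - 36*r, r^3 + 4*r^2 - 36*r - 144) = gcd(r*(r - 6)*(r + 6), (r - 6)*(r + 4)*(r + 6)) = r^2 - 36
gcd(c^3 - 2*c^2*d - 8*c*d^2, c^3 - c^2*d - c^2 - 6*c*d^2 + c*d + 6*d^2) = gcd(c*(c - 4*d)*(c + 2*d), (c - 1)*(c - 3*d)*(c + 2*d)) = c + 2*d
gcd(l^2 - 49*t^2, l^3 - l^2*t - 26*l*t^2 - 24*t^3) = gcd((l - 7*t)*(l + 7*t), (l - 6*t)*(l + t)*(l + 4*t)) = 1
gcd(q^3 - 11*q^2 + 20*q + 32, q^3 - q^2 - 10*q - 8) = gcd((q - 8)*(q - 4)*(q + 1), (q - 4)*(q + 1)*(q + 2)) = q^2 - 3*q - 4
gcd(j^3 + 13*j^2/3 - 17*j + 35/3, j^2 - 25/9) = j - 5/3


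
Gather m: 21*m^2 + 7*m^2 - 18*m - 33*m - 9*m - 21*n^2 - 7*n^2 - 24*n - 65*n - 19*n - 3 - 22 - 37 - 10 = 28*m^2 - 60*m - 28*n^2 - 108*n - 72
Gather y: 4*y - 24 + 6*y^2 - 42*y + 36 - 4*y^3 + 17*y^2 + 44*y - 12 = -4*y^3 + 23*y^2 + 6*y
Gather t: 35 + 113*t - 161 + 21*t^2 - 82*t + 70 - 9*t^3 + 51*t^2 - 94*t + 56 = -9*t^3 + 72*t^2 - 63*t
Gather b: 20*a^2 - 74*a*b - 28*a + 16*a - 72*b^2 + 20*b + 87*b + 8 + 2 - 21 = 20*a^2 - 12*a - 72*b^2 + b*(107 - 74*a) - 11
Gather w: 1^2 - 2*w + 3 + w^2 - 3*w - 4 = w^2 - 5*w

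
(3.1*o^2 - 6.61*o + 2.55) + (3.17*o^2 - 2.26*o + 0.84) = 6.27*o^2 - 8.87*o + 3.39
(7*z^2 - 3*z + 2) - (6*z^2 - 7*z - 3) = z^2 + 4*z + 5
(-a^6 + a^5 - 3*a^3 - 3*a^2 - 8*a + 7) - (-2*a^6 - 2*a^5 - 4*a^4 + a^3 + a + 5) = a^6 + 3*a^5 + 4*a^4 - 4*a^3 - 3*a^2 - 9*a + 2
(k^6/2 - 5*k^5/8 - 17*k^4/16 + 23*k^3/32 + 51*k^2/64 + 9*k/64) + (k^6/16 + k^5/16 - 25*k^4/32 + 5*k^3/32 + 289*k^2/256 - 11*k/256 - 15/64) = 9*k^6/16 - 9*k^5/16 - 59*k^4/32 + 7*k^3/8 + 493*k^2/256 + 25*k/256 - 15/64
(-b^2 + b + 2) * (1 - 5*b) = 5*b^3 - 6*b^2 - 9*b + 2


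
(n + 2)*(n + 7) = n^2 + 9*n + 14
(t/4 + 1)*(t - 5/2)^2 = t^3/4 - t^2/4 - 55*t/16 + 25/4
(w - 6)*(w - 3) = w^2 - 9*w + 18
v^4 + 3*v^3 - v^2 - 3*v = v*(v - 1)*(v + 1)*(v + 3)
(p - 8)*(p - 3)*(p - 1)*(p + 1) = p^4 - 11*p^3 + 23*p^2 + 11*p - 24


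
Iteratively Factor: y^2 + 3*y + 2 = (y + 1)*(y + 2)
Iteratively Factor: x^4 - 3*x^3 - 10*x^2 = (x + 2)*(x^3 - 5*x^2) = (x - 5)*(x + 2)*(x^2) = x*(x - 5)*(x + 2)*(x)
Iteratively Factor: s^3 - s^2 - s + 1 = (s + 1)*(s^2 - 2*s + 1) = (s - 1)*(s + 1)*(s - 1)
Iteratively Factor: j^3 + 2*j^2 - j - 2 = (j + 2)*(j^2 - 1) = (j - 1)*(j + 2)*(j + 1)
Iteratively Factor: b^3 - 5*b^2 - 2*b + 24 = (b + 2)*(b^2 - 7*b + 12) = (b - 4)*(b + 2)*(b - 3)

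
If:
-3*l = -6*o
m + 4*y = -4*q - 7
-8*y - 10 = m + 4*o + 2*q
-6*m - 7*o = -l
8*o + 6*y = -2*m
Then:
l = 52/11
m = -65/33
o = 26/11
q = 245/198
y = -247/99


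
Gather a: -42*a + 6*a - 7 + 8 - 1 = -36*a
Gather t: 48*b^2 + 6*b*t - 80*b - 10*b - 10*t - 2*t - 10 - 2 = 48*b^2 - 90*b + t*(6*b - 12) - 12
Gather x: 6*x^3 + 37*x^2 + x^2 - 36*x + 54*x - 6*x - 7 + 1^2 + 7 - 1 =6*x^3 + 38*x^2 + 12*x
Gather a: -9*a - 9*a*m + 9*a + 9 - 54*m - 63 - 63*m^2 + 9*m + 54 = -9*a*m - 63*m^2 - 45*m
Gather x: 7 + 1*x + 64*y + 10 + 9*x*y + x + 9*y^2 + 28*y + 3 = x*(9*y + 2) + 9*y^2 + 92*y + 20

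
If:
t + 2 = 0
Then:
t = -2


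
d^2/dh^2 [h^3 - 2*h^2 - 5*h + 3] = 6*h - 4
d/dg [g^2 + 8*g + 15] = 2*g + 8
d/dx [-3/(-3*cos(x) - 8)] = 9*sin(x)/(3*cos(x) + 8)^2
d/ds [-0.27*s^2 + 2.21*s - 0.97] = 2.21 - 0.54*s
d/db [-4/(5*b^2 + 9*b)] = 4*(10*b + 9)/(b^2*(5*b + 9)^2)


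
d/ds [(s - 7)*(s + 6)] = 2*s - 1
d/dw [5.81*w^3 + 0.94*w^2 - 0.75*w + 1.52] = 17.43*w^2 + 1.88*w - 0.75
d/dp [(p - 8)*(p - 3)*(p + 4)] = 3*p^2 - 14*p - 20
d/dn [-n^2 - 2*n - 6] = -2*n - 2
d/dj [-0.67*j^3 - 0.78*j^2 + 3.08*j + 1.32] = -2.01*j^2 - 1.56*j + 3.08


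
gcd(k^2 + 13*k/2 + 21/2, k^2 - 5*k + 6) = 1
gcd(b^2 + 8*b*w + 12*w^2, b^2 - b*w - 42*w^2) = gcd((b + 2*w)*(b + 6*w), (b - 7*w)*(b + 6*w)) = b + 6*w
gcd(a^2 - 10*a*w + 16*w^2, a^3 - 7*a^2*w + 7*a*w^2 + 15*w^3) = 1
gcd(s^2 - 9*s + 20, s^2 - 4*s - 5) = s - 5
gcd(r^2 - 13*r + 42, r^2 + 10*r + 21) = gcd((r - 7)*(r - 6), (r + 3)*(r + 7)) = 1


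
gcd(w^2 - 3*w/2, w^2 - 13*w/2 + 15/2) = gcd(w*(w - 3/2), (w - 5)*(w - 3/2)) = w - 3/2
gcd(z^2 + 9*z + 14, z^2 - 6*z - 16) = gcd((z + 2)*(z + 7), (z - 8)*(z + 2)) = z + 2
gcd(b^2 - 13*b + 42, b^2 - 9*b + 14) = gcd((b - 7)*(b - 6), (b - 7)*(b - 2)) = b - 7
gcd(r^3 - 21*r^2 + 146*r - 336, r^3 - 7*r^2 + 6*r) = r - 6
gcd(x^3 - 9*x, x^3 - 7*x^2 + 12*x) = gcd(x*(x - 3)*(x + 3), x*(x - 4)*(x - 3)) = x^2 - 3*x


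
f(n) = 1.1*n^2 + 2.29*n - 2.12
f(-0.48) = -2.97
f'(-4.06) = -6.64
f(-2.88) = 0.41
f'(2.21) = 7.15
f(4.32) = 28.30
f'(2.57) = 7.94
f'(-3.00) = -4.31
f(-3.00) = 0.91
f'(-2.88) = -4.05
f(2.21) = 8.31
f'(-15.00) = -30.71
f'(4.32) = 11.79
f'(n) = 2.2*n + 2.29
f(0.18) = -1.67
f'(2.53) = 7.86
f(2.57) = 11.03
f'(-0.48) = 1.23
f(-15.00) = 211.03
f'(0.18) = 2.69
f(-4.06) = 6.71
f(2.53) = 10.71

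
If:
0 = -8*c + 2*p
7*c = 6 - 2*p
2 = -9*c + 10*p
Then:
No Solution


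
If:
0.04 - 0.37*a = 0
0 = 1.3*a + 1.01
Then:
No Solution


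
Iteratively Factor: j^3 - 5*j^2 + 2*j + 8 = (j + 1)*(j^2 - 6*j + 8) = (j - 4)*(j + 1)*(j - 2)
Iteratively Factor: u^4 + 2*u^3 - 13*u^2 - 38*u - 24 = (u + 3)*(u^3 - u^2 - 10*u - 8) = (u - 4)*(u + 3)*(u^2 + 3*u + 2) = (u - 4)*(u + 2)*(u + 3)*(u + 1)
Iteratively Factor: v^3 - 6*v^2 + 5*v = (v - 5)*(v^2 - v) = v*(v - 5)*(v - 1)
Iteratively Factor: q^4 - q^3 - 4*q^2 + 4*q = (q + 2)*(q^3 - 3*q^2 + 2*q) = q*(q + 2)*(q^2 - 3*q + 2) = q*(q - 1)*(q + 2)*(q - 2)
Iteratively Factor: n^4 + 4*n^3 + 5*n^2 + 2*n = (n + 1)*(n^3 + 3*n^2 + 2*n) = (n + 1)*(n + 2)*(n^2 + n) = (n + 1)^2*(n + 2)*(n)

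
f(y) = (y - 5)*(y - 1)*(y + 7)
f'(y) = (y - 5)*(y - 1) + (y - 5)*(y + 7) + (y - 1)*(y + 7) = 3*y^2 + 2*y - 37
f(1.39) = -11.81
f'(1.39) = -28.42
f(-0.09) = 38.34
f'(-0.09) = -37.16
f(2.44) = -34.80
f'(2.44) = -14.26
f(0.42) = 19.71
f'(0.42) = -35.63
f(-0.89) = 68.02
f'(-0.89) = -36.40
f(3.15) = -40.37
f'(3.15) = -0.93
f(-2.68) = 122.09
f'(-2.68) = -20.81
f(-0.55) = 55.49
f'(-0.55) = -37.19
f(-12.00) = -1105.00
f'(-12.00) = 371.00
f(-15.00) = -2560.00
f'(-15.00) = 608.00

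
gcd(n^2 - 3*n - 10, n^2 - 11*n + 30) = n - 5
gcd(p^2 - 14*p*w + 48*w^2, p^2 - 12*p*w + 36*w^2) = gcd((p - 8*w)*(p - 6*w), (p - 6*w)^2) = p - 6*w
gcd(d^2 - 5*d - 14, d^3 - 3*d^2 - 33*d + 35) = d - 7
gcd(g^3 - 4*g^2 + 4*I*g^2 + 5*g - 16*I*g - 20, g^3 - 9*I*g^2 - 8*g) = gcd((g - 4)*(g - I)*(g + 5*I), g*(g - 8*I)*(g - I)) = g - I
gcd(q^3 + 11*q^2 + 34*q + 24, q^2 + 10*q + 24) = q^2 + 10*q + 24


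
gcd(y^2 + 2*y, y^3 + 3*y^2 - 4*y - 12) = y + 2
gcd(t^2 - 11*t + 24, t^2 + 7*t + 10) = 1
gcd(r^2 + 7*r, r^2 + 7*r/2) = r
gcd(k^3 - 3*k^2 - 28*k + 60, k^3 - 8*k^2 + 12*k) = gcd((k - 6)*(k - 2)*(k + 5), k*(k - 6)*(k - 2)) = k^2 - 8*k + 12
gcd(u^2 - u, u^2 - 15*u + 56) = 1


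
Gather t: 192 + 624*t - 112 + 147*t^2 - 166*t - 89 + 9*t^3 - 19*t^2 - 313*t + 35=9*t^3 + 128*t^2 + 145*t + 26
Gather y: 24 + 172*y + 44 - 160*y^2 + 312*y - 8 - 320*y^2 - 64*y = -480*y^2 + 420*y + 60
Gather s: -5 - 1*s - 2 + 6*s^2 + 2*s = 6*s^2 + s - 7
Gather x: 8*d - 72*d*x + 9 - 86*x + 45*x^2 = 8*d + 45*x^2 + x*(-72*d - 86) + 9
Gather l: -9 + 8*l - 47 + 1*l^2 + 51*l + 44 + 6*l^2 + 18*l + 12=7*l^2 + 77*l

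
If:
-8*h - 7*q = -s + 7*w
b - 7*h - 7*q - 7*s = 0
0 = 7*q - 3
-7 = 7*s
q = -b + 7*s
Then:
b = -52/7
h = -24/49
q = 3/7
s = -1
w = -4/343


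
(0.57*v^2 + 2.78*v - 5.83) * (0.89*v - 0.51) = 0.5073*v^3 + 2.1835*v^2 - 6.6065*v + 2.9733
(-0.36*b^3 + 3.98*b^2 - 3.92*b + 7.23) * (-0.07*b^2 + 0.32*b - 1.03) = 0.0252*b^5 - 0.3938*b^4 + 1.9188*b^3 - 5.8599*b^2 + 6.3512*b - 7.4469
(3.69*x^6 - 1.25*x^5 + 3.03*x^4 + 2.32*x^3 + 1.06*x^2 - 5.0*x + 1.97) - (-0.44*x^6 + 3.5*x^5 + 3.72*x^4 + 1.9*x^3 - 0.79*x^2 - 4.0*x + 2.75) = 4.13*x^6 - 4.75*x^5 - 0.69*x^4 + 0.42*x^3 + 1.85*x^2 - 1.0*x - 0.78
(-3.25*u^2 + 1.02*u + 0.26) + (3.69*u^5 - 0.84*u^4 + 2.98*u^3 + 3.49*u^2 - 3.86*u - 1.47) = 3.69*u^5 - 0.84*u^4 + 2.98*u^3 + 0.24*u^2 - 2.84*u - 1.21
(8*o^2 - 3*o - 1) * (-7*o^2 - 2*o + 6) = -56*o^4 + 5*o^3 + 61*o^2 - 16*o - 6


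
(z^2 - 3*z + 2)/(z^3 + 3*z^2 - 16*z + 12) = 1/(z + 6)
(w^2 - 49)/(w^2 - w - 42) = (w + 7)/(w + 6)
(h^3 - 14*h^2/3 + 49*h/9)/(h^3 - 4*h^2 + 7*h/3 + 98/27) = 3*h/(3*h + 2)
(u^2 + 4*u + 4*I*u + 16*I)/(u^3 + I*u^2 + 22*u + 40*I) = (u + 4)/(u^2 - 3*I*u + 10)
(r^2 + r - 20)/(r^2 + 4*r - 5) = (r - 4)/(r - 1)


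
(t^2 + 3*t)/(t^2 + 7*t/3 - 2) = 3*t/(3*t - 2)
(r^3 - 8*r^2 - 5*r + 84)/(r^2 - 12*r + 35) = (r^2 - r - 12)/(r - 5)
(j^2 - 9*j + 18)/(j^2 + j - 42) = (j - 3)/(j + 7)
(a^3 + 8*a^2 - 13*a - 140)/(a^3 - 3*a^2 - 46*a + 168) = (a + 5)/(a - 6)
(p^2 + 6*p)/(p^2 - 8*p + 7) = p*(p + 6)/(p^2 - 8*p + 7)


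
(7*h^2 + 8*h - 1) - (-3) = 7*h^2 + 8*h + 2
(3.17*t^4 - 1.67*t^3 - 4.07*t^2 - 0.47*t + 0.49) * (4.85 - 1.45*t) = -4.5965*t^5 + 17.796*t^4 - 2.198*t^3 - 19.058*t^2 - 2.99*t + 2.3765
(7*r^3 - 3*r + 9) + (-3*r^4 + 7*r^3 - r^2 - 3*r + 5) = -3*r^4 + 14*r^3 - r^2 - 6*r + 14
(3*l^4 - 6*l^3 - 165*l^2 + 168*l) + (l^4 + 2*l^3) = 4*l^4 - 4*l^3 - 165*l^2 + 168*l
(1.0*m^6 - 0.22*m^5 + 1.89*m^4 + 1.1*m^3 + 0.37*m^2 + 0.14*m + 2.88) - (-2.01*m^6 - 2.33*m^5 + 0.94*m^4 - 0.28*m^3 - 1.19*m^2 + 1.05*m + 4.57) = 3.01*m^6 + 2.11*m^5 + 0.95*m^4 + 1.38*m^3 + 1.56*m^2 - 0.91*m - 1.69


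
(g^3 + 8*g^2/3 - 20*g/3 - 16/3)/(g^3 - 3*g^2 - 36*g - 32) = (3*g^2 - 4*g - 4)/(3*(g^2 - 7*g - 8))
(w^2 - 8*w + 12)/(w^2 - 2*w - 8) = (-w^2 + 8*w - 12)/(-w^2 + 2*w + 8)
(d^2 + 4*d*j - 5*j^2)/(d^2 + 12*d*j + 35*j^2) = (d - j)/(d + 7*j)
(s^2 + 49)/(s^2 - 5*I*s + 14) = (s + 7*I)/(s + 2*I)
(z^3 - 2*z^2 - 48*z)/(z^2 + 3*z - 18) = z*(z - 8)/(z - 3)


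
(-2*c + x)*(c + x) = -2*c^2 - c*x + x^2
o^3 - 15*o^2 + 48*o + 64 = (o - 8)^2*(o + 1)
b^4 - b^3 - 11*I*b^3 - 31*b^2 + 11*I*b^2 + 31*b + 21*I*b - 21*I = (b - 7*I)*(b - 3*I)*(-I*b + I)*(I*b + 1)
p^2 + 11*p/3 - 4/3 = (p - 1/3)*(p + 4)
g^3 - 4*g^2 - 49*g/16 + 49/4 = (g - 4)*(g - 7/4)*(g + 7/4)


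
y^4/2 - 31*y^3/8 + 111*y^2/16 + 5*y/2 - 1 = (y/2 + 1/4)*(y - 4)^2*(y - 1/4)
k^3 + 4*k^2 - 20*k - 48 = (k - 4)*(k + 2)*(k + 6)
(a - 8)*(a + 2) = a^2 - 6*a - 16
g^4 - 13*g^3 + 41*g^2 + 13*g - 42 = (g - 7)*(g - 6)*(g - 1)*(g + 1)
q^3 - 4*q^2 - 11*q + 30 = (q - 5)*(q - 2)*(q + 3)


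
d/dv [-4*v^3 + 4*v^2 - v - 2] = -12*v^2 + 8*v - 1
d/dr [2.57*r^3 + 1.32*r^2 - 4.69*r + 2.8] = 7.71*r^2 + 2.64*r - 4.69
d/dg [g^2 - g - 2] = 2*g - 1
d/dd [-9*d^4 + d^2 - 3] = -36*d^3 + 2*d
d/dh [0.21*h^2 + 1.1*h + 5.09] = 0.42*h + 1.1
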